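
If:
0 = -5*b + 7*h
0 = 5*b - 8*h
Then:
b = 0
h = 0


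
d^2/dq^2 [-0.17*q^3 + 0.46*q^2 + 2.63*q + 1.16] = 0.92 - 1.02*q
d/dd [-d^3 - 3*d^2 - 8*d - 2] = -3*d^2 - 6*d - 8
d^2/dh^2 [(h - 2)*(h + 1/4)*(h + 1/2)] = 6*h - 5/2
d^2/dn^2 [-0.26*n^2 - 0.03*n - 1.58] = -0.520000000000000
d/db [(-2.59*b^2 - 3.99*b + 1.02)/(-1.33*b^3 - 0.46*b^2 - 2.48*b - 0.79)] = (-3.4447*b^4 - 10.6134*b^3 + 8.6576*b^2 + 5.0306*b + 5.6817)/(1.7689*b^6 + 1.2236*b^5 + 6.8084*b^4 + 4.383*b^3 + 6.8772*b^2 + 3.9184*b + 0.6241)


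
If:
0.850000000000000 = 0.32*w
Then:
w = 2.66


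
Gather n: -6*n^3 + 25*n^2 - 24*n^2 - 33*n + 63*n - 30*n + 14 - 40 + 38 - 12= -6*n^3 + n^2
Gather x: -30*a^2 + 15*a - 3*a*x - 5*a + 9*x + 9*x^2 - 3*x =-30*a^2 + 10*a + 9*x^2 + x*(6 - 3*a)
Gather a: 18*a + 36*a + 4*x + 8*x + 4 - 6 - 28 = 54*a + 12*x - 30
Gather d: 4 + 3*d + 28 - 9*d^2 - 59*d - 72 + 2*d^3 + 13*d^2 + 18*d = 2*d^3 + 4*d^2 - 38*d - 40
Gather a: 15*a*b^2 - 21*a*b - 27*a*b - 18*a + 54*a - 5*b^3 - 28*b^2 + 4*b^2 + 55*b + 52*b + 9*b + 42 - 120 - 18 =a*(15*b^2 - 48*b + 36) - 5*b^3 - 24*b^2 + 116*b - 96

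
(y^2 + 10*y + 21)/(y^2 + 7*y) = (y + 3)/y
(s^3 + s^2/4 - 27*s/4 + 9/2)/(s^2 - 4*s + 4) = (4*s^2 + 9*s - 9)/(4*(s - 2))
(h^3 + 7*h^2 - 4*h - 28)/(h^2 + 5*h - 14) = h + 2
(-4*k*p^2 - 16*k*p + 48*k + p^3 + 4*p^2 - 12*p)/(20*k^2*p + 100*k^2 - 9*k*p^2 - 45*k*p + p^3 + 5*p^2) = (p^2 + 4*p - 12)/(-5*k*p - 25*k + p^2 + 5*p)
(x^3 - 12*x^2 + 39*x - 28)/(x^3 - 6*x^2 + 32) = (x^2 - 8*x + 7)/(x^2 - 2*x - 8)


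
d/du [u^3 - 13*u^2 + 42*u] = 3*u^2 - 26*u + 42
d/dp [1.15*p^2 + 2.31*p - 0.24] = 2.3*p + 2.31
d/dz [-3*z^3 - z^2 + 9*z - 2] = -9*z^2 - 2*z + 9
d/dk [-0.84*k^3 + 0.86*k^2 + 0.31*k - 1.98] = -2.52*k^2 + 1.72*k + 0.31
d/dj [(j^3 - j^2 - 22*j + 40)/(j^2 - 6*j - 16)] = (j^4 - 12*j^3 - 20*j^2 - 48*j + 592)/(j^4 - 12*j^3 + 4*j^2 + 192*j + 256)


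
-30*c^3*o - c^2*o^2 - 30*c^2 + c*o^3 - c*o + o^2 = (-6*c + o)*(5*c + o)*(c*o + 1)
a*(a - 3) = a^2 - 3*a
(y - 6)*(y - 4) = y^2 - 10*y + 24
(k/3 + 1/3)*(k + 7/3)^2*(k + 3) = k^4/3 + 26*k^3/9 + 244*k^2/27 + 322*k/27 + 49/9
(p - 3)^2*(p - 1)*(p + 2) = p^4 - 5*p^3 + p^2 + 21*p - 18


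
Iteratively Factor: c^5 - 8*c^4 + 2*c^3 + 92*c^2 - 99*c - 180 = (c - 3)*(c^4 - 5*c^3 - 13*c^2 + 53*c + 60) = (c - 3)*(c + 1)*(c^3 - 6*c^2 - 7*c + 60) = (c - 4)*(c - 3)*(c + 1)*(c^2 - 2*c - 15) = (c - 5)*(c - 4)*(c - 3)*(c + 1)*(c + 3)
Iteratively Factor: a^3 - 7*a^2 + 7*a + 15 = (a - 3)*(a^2 - 4*a - 5) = (a - 3)*(a + 1)*(a - 5)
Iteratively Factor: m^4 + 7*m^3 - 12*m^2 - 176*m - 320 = (m + 4)*(m^3 + 3*m^2 - 24*m - 80) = (m + 4)^2*(m^2 - m - 20) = (m - 5)*(m + 4)^2*(m + 4)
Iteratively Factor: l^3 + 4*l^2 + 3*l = (l + 3)*(l^2 + l) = (l + 1)*(l + 3)*(l)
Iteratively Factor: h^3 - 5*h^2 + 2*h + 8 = (h - 4)*(h^2 - h - 2) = (h - 4)*(h + 1)*(h - 2)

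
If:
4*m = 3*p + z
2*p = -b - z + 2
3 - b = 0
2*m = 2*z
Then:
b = 3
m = -1/3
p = -1/3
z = -1/3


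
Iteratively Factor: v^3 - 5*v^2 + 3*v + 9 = (v + 1)*(v^2 - 6*v + 9) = (v - 3)*(v + 1)*(v - 3)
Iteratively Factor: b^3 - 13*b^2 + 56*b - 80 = (b - 5)*(b^2 - 8*b + 16) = (b - 5)*(b - 4)*(b - 4)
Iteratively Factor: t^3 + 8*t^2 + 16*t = (t + 4)*(t^2 + 4*t) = t*(t + 4)*(t + 4)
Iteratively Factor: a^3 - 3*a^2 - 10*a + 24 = (a - 4)*(a^2 + a - 6) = (a - 4)*(a - 2)*(a + 3)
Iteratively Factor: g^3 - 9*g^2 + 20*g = (g - 5)*(g^2 - 4*g) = (g - 5)*(g - 4)*(g)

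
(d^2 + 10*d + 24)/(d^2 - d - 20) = (d + 6)/(d - 5)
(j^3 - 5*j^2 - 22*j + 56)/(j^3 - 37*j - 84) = (j - 2)/(j + 3)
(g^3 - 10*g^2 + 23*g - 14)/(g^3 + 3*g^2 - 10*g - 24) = (g^3 - 10*g^2 + 23*g - 14)/(g^3 + 3*g^2 - 10*g - 24)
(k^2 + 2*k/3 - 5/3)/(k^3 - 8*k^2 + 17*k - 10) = (k + 5/3)/(k^2 - 7*k + 10)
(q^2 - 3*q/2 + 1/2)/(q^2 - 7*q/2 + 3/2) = (q - 1)/(q - 3)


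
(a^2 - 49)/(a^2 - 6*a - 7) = (a + 7)/(a + 1)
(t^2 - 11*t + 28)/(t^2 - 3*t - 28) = (t - 4)/(t + 4)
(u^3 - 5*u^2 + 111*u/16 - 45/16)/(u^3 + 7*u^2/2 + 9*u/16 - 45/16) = (4*u^2 - 17*u + 15)/(4*u^2 + 17*u + 15)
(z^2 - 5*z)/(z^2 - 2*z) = (z - 5)/(z - 2)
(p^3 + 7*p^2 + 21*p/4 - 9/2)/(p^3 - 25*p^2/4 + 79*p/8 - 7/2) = 2*(2*p^2 + 15*p + 18)/(4*p^2 - 23*p + 28)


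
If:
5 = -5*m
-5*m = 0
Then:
No Solution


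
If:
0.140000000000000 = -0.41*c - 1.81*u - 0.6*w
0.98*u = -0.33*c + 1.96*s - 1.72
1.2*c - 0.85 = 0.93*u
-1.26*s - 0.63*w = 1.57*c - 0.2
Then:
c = 6.67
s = 5.85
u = 7.70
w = -28.01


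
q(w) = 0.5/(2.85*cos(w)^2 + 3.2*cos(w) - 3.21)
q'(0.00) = 0.00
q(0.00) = 0.18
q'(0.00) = 0.00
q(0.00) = 0.18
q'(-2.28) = 0.01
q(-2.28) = -0.12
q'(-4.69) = 0.14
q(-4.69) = -0.15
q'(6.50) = 0.14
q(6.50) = 0.19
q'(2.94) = -0.02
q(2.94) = -0.14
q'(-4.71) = 0.15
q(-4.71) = -0.16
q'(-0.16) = -0.09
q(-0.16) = 0.18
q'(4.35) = -0.03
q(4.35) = -0.13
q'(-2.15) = -0.00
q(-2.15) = -0.12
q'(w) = 0.5*(5.7*sin(w)*cos(w) + 3.2*sin(w))/(2.85*cos(w)^2 + 3.2*cos(w) - 3.21)^2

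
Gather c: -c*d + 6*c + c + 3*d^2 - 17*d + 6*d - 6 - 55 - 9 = c*(7 - d) + 3*d^2 - 11*d - 70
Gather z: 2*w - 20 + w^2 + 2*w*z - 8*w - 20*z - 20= w^2 - 6*w + z*(2*w - 20) - 40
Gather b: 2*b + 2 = 2*b + 2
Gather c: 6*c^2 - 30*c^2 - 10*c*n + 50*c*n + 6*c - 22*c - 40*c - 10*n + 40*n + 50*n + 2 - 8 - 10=-24*c^2 + c*(40*n - 56) + 80*n - 16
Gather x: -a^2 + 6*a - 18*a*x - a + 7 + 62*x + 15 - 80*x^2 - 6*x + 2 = -a^2 + 5*a - 80*x^2 + x*(56 - 18*a) + 24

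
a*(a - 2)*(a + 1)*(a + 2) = a^4 + a^3 - 4*a^2 - 4*a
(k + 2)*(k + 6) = k^2 + 8*k + 12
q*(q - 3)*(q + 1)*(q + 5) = q^4 + 3*q^3 - 13*q^2 - 15*q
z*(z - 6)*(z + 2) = z^3 - 4*z^2 - 12*z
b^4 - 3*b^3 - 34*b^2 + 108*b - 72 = (b - 6)*(b - 2)*(b - 1)*(b + 6)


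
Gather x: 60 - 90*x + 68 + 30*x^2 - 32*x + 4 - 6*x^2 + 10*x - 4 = 24*x^2 - 112*x + 128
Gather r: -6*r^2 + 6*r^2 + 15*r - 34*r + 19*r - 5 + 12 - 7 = 0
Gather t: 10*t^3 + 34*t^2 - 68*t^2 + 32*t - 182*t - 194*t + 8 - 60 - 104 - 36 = 10*t^3 - 34*t^2 - 344*t - 192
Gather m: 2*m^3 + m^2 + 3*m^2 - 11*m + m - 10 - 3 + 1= 2*m^3 + 4*m^2 - 10*m - 12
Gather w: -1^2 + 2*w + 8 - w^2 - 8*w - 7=-w^2 - 6*w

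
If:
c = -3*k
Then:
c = -3*k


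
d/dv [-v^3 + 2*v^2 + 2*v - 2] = -3*v^2 + 4*v + 2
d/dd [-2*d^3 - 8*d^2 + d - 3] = -6*d^2 - 16*d + 1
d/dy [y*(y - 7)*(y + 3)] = 3*y^2 - 8*y - 21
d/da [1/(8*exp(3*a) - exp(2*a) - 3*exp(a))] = (-24*exp(2*a) + 2*exp(a) + 3)*exp(-a)/(-8*exp(2*a) + exp(a) + 3)^2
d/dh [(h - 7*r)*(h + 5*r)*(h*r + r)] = r*(3*h^2 - 4*h*r + 2*h - 35*r^2 - 2*r)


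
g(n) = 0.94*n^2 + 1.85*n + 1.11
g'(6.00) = 13.13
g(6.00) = 46.05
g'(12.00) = 24.41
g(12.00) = 158.67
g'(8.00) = 16.89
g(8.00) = 76.07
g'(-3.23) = -4.22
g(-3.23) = 4.94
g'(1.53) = 4.73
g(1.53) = 6.14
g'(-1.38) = -0.74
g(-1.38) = 0.35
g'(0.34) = 2.49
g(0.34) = 1.85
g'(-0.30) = 1.29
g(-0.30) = 0.64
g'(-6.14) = -9.69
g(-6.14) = 25.19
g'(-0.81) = 0.33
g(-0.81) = 0.23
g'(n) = 1.88*n + 1.85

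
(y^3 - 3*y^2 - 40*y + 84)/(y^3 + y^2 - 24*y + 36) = (y - 7)/(y - 3)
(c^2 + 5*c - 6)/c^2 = 1 + 5/c - 6/c^2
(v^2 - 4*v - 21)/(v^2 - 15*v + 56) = (v + 3)/(v - 8)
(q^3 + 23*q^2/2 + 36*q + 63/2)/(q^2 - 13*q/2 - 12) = (q^2 + 10*q + 21)/(q - 8)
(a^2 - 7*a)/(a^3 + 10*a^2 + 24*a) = (a - 7)/(a^2 + 10*a + 24)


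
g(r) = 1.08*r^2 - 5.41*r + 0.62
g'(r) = 2.16*r - 5.41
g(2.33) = -6.12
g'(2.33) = -0.38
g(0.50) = -1.82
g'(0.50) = -4.33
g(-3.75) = 36.10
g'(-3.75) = -13.51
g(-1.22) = 8.83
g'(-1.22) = -8.05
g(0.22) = -0.52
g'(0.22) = -4.93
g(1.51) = -5.09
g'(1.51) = -2.15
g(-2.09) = 16.64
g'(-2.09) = -9.92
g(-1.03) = 7.34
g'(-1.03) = -7.63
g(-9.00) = 136.79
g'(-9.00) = -24.85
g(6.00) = 7.04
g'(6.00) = 7.55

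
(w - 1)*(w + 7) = w^2 + 6*w - 7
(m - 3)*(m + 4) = m^2 + m - 12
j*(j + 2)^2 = j^3 + 4*j^2 + 4*j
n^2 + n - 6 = (n - 2)*(n + 3)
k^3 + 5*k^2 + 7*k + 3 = (k + 1)^2*(k + 3)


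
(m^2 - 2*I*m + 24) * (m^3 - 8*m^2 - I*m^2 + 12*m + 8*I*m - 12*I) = m^5 - 8*m^4 - 3*I*m^4 + 34*m^3 + 24*I*m^3 - 176*m^2 - 60*I*m^2 + 264*m + 192*I*m - 288*I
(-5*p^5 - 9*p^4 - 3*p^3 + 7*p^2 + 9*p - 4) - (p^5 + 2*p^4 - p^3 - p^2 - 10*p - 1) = -6*p^5 - 11*p^4 - 2*p^3 + 8*p^2 + 19*p - 3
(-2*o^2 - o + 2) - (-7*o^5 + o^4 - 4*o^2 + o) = 7*o^5 - o^4 + 2*o^2 - 2*o + 2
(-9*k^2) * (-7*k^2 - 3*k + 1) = 63*k^4 + 27*k^3 - 9*k^2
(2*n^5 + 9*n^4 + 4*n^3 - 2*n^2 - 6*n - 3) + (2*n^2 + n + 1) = 2*n^5 + 9*n^4 + 4*n^3 - 5*n - 2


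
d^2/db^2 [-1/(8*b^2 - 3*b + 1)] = 2*(64*b^2 - 24*b - (16*b - 3)^2 + 8)/(8*b^2 - 3*b + 1)^3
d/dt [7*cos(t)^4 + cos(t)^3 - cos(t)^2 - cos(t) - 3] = (-28*cos(t)^3 - 3*cos(t)^2 + 2*cos(t) + 1)*sin(t)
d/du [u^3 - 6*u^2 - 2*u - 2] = 3*u^2 - 12*u - 2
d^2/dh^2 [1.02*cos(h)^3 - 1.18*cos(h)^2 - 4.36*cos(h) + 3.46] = -9.18*cos(h)^3 + 4.72*cos(h)^2 + 10.48*cos(h) - 2.36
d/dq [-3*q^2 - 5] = -6*q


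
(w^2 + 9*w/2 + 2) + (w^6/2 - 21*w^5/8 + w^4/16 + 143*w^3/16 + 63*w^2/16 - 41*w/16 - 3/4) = w^6/2 - 21*w^5/8 + w^4/16 + 143*w^3/16 + 79*w^2/16 + 31*w/16 + 5/4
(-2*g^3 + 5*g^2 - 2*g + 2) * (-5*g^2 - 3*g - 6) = 10*g^5 - 19*g^4 + 7*g^3 - 34*g^2 + 6*g - 12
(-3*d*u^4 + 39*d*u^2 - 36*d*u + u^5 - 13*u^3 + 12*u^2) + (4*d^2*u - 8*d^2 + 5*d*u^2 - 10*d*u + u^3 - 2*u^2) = 4*d^2*u - 8*d^2 - 3*d*u^4 + 44*d*u^2 - 46*d*u + u^5 - 12*u^3 + 10*u^2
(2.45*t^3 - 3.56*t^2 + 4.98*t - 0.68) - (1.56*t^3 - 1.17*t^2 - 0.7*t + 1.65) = 0.89*t^3 - 2.39*t^2 + 5.68*t - 2.33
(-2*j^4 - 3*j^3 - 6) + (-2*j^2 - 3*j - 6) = -2*j^4 - 3*j^3 - 2*j^2 - 3*j - 12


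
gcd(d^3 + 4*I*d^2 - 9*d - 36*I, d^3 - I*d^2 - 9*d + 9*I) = d^2 - 9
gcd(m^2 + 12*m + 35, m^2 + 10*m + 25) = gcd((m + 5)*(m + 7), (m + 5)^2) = m + 5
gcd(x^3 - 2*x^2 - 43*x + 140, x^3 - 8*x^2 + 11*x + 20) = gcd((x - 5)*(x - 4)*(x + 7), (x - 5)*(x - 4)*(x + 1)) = x^2 - 9*x + 20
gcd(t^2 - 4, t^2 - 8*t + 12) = t - 2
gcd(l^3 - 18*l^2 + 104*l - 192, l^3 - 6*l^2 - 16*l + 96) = l^2 - 10*l + 24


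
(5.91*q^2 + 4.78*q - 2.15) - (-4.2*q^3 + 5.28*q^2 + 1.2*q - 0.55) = 4.2*q^3 + 0.63*q^2 + 3.58*q - 1.6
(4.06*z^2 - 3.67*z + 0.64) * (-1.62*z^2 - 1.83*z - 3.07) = -6.5772*z^4 - 1.4844*z^3 - 6.7849*z^2 + 10.0957*z - 1.9648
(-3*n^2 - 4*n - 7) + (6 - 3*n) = -3*n^2 - 7*n - 1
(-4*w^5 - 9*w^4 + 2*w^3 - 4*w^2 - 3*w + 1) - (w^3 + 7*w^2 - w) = -4*w^5 - 9*w^4 + w^3 - 11*w^2 - 2*w + 1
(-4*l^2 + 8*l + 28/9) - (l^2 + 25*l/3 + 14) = -5*l^2 - l/3 - 98/9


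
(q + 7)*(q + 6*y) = q^2 + 6*q*y + 7*q + 42*y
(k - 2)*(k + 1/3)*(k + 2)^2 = k^4 + 7*k^3/3 - 10*k^2/3 - 28*k/3 - 8/3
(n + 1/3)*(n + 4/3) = n^2 + 5*n/3 + 4/9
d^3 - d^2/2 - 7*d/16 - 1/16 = (d - 1)*(d + 1/4)^2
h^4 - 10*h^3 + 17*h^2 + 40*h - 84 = (h - 7)*(h - 3)*(h - 2)*(h + 2)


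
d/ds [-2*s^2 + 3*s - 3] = 3 - 4*s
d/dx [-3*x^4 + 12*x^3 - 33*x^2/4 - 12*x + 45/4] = -12*x^3 + 36*x^2 - 33*x/2 - 12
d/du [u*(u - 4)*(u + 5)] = 3*u^2 + 2*u - 20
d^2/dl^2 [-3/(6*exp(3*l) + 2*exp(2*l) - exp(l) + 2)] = 3*(-2*(18*exp(2*l) + 4*exp(l) - 1)^2*exp(l) + (54*exp(2*l) + 8*exp(l) - 1)*(6*exp(3*l) + 2*exp(2*l) - exp(l) + 2))*exp(l)/(6*exp(3*l) + 2*exp(2*l) - exp(l) + 2)^3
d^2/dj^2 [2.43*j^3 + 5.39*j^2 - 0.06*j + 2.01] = 14.58*j + 10.78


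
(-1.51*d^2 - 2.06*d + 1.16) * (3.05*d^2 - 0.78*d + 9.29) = -4.6055*d^4 - 5.1052*d^3 - 8.8831*d^2 - 20.0422*d + 10.7764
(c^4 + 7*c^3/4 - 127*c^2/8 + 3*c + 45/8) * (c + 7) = c^5 + 35*c^4/4 - 29*c^3/8 - 865*c^2/8 + 213*c/8 + 315/8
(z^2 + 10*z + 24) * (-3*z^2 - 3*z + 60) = -3*z^4 - 33*z^3 - 42*z^2 + 528*z + 1440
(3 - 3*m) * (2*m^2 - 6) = -6*m^3 + 6*m^2 + 18*m - 18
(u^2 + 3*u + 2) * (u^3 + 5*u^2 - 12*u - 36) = u^5 + 8*u^4 + 5*u^3 - 62*u^2 - 132*u - 72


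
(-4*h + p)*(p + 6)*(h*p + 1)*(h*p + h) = -4*h^3*p^3 - 28*h^3*p^2 - 24*h^3*p + h^2*p^4 + 7*h^2*p^3 + 2*h^2*p^2 - 28*h^2*p - 24*h^2 + h*p^3 + 7*h*p^2 + 6*h*p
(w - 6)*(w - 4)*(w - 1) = w^3 - 11*w^2 + 34*w - 24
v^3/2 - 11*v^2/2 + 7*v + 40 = (v/2 + 1)*(v - 8)*(v - 5)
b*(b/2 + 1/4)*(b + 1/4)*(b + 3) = b^4/2 + 15*b^3/8 + 19*b^2/16 + 3*b/16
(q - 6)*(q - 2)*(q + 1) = q^3 - 7*q^2 + 4*q + 12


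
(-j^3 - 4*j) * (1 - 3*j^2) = 3*j^5 + 11*j^3 - 4*j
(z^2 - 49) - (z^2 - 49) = 0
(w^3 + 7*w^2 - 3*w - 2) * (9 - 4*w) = -4*w^4 - 19*w^3 + 75*w^2 - 19*w - 18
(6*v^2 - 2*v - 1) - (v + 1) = 6*v^2 - 3*v - 2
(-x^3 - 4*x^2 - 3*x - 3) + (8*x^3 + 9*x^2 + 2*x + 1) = 7*x^3 + 5*x^2 - x - 2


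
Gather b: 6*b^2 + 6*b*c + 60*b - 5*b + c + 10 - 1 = 6*b^2 + b*(6*c + 55) + c + 9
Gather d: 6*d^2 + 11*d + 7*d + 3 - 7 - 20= 6*d^2 + 18*d - 24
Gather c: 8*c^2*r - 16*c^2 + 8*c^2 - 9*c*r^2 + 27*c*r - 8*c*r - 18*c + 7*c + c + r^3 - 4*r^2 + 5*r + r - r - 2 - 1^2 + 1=c^2*(8*r - 8) + c*(-9*r^2 + 19*r - 10) + r^3 - 4*r^2 + 5*r - 2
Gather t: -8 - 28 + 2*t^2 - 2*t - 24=2*t^2 - 2*t - 60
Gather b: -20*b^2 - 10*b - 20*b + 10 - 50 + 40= -20*b^2 - 30*b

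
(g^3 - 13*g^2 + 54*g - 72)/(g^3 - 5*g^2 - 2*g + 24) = (g - 6)/(g + 2)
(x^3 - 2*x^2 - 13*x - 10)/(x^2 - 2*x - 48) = (-x^3 + 2*x^2 + 13*x + 10)/(-x^2 + 2*x + 48)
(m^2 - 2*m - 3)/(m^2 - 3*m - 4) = (m - 3)/(m - 4)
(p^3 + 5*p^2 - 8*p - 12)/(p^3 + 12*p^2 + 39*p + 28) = (p^2 + 4*p - 12)/(p^2 + 11*p + 28)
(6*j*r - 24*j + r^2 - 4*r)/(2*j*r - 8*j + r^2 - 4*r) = (6*j + r)/(2*j + r)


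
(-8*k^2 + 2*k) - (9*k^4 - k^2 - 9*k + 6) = -9*k^4 - 7*k^2 + 11*k - 6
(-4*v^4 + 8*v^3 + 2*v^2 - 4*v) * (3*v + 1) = -12*v^5 + 20*v^4 + 14*v^3 - 10*v^2 - 4*v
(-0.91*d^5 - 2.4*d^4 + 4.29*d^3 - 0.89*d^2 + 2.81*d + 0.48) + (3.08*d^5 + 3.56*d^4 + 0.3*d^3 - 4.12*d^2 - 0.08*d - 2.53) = 2.17*d^5 + 1.16*d^4 + 4.59*d^3 - 5.01*d^2 + 2.73*d - 2.05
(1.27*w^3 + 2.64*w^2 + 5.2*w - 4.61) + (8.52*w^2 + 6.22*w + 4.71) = 1.27*w^3 + 11.16*w^2 + 11.42*w + 0.0999999999999996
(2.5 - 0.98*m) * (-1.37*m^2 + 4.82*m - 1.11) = 1.3426*m^3 - 8.1486*m^2 + 13.1378*m - 2.775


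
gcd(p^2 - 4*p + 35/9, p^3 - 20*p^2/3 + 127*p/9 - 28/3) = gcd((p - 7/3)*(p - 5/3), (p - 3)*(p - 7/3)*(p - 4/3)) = p - 7/3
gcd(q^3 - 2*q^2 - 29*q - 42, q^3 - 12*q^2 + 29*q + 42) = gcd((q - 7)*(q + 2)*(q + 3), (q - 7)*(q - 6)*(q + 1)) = q - 7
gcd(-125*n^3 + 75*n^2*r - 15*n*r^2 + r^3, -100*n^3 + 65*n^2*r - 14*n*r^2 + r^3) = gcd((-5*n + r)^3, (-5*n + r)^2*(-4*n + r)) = 25*n^2 - 10*n*r + r^2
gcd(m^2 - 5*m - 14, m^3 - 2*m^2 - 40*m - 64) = m + 2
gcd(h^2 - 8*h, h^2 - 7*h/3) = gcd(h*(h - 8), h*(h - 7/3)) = h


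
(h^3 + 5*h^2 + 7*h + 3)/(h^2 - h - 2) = (h^2 + 4*h + 3)/(h - 2)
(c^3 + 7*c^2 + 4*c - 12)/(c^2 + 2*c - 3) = (c^2 + 8*c + 12)/(c + 3)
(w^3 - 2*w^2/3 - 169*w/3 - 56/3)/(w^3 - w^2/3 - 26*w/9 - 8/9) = 3*(w^2 - w - 56)/(3*w^2 - 2*w - 8)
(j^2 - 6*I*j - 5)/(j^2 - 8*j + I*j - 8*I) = (j^2 - 6*I*j - 5)/(j^2 + j*(-8 + I) - 8*I)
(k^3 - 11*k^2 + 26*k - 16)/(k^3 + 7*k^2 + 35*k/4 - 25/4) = 4*(k^3 - 11*k^2 + 26*k - 16)/(4*k^3 + 28*k^2 + 35*k - 25)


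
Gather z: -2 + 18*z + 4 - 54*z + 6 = 8 - 36*z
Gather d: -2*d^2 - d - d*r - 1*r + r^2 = -2*d^2 + d*(-r - 1) + r^2 - r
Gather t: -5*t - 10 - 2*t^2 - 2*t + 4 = -2*t^2 - 7*t - 6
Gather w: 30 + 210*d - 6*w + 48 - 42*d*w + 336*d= 546*d + w*(-42*d - 6) + 78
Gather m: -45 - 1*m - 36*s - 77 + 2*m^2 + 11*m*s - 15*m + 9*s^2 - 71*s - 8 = 2*m^2 + m*(11*s - 16) + 9*s^2 - 107*s - 130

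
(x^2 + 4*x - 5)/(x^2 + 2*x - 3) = (x + 5)/(x + 3)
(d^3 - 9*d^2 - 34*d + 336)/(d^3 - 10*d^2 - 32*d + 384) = (d - 7)/(d - 8)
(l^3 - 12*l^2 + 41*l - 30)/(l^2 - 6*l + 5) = l - 6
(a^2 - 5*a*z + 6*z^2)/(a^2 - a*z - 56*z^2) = (-a^2 + 5*a*z - 6*z^2)/(-a^2 + a*z + 56*z^2)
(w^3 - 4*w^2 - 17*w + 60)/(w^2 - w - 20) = w - 3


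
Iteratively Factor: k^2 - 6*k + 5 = (k - 1)*(k - 5)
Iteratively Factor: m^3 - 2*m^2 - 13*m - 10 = (m + 1)*(m^2 - 3*m - 10) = (m - 5)*(m + 1)*(m + 2)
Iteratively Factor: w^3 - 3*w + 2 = (w - 1)*(w^2 + w - 2) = (w - 1)^2*(w + 2)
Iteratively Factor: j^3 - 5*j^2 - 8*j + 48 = (j - 4)*(j^2 - j - 12) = (j - 4)*(j + 3)*(j - 4)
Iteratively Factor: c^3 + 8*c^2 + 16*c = (c + 4)*(c^2 + 4*c) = c*(c + 4)*(c + 4)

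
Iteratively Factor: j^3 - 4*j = (j)*(j^2 - 4) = j*(j - 2)*(j + 2)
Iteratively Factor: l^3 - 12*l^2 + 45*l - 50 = (l - 5)*(l^2 - 7*l + 10) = (l - 5)^2*(l - 2)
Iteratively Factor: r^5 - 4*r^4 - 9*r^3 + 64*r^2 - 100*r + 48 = (r - 2)*(r^4 - 2*r^3 - 13*r^2 + 38*r - 24) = (r - 2)*(r + 4)*(r^3 - 6*r^2 + 11*r - 6) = (r - 3)*(r - 2)*(r + 4)*(r^2 - 3*r + 2) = (r - 3)*(r - 2)^2*(r + 4)*(r - 1)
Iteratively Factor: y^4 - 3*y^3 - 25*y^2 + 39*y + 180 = (y + 3)*(y^3 - 6*y^2 - 7*y + 60) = (y + 3)^2*(y^2 - 9*y + 20) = (y - 5)*(y + 3)^2*(y - 4)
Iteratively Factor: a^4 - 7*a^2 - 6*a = (a - 3)*(a^3 + 3*a^2 + 2*a) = (a - 3)*(a + 2)*(a^2 + a) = a*(a - 3)*(a + 2)*(a + 1)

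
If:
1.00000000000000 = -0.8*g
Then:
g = -1.25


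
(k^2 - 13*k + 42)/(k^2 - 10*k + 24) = (k - 7)/(k - 4)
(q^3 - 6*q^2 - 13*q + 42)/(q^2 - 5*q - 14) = (q^2 + q - 6)/(q + 2)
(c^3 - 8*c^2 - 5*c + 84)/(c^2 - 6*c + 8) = (c^2 - 4*c - 21)/(c - 2)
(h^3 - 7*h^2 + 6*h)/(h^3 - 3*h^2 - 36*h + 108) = h*(h - 1)/(h^2 + 3*h - 18)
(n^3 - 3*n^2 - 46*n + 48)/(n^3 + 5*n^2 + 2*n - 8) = (n^2 - 2*n - 48)/(n^2 + 6*n + 8)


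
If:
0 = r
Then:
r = 0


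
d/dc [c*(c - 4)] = 2*c - 4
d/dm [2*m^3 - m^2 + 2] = 2*m*(3*m - 1)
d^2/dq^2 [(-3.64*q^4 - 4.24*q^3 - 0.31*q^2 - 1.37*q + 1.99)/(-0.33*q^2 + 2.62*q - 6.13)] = (0.792792*q^6 - 18.882864*q^5 + 194.098632*q^4 - 893.478986*q^3 + 1227.714468*q^2 + 949.651422*q + 48.034552)/(0.035937*q^6 - 0.855954*q^5 + 8.798427*q^4 - 49.784716*q^3 + 163.437447*q^2 - 295.354434*q + 230.346397)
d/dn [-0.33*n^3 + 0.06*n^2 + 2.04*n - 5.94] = -0.99*n^2 + 0.12*n + 2.04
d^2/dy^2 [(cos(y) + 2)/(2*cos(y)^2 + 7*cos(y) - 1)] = (-36*sin(y)^4*cos(y) - 18*sin(y)^4 + 109*sin(y)^2 + 101*cos(y) - 30*cos(3*y) + 2*cos(5*y) + 127)/(-2*sin(y)^2 + 7*cos(y) + 1)^3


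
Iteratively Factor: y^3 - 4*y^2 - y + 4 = (y - 4)*(y^2 - 1) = (y - 4)*(y - 1)*(y + 1)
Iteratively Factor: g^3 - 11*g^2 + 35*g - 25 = (g - 5)*(g^2 - 6*g + 5) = (g - 5)^2*(g - 1)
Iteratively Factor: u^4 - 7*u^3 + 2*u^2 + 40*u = (u - 4)*(u^3 - 3*u^2 - 10*u) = (u - 4)*(u + 2)*(u^2 - 5*u) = u*(u - 4)*(u + 2)*(u - 5)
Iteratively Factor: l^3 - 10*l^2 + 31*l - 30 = (l - 3)*(l^2 - 7*l + 10) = (l - 5)*(l - 3)*(l - 2)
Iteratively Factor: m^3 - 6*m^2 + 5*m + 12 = (m - 4)*(m^2 - 2*m - 3) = (m - 4)*(m - 3)*(m + 1)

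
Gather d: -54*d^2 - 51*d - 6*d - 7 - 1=-54*d^2 - 57*d - 8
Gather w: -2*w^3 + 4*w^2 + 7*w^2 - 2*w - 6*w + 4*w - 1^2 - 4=-2*w^3 + 11*w^2 - 4*w - 5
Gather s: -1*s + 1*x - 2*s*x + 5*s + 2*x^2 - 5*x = s*(4 - 2*x) + 2*x^2 - 4*x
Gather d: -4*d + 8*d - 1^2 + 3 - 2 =4*d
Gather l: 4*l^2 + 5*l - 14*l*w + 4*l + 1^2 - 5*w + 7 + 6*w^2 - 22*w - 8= 4*l^2 + l*(9 - 14*w) + 6*w^2 - 27*w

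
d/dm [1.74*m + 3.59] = 1.74000000000000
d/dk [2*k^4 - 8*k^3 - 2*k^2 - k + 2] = 8*k^3 - 24*k^2 - 4*k - 1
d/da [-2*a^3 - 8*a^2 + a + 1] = -6*a^2 - 16*a + 1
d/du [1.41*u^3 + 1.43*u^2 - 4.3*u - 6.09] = 4.23*u^2 + 2.86*u - 4.3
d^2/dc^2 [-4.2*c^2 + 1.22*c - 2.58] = -8.40000000000000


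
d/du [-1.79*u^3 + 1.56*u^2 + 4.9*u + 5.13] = -5.37*u^2 + 3.12*u + 4.9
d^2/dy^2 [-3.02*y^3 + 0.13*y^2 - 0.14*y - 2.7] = 0.26 - 18.12*y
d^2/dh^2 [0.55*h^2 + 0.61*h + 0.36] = 1.10000000000000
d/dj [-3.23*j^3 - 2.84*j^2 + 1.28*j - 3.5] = -9.69*j^2 - 5.68*j + 1.28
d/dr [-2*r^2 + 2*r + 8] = 2 - 4*r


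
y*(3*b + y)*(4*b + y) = 12*b^2*y + 7*b*y^2 + y^3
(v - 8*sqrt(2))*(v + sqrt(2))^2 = v^3 - 6*sqrt(2)*v^2 - 30*v - 16*sqrt(2)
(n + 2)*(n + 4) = n^2 + 6*n + 8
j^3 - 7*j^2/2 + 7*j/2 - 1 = (j - 2)*(j - 1)*(j - 1/2)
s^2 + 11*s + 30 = (s + 5)*(s + 6)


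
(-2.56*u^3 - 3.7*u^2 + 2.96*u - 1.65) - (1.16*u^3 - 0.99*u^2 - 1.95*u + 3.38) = -3.72*u^3 - 2.71*u^2 + 4.91*u - 5.03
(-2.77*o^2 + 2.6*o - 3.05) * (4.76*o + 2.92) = -13.1852*o^3 + 4.2876*o^2 - 6.926*o - 8.906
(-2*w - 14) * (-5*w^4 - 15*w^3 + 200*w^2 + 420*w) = 10*w^5 + 100*w^4 - 190*w^3 - 3640*w^2 - 5880*w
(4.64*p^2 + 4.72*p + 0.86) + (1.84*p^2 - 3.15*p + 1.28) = 6.48*p^2 + 1.57*p + 2.14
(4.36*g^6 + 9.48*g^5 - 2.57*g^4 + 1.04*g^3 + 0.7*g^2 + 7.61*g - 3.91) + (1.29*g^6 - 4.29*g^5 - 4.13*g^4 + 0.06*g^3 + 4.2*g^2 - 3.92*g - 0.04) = 5.65*g^6 + 5.19*g^5 - 6.7*g^4 + 1.1*g^3 + 4.9*g^2 + 3.69*g - 3.95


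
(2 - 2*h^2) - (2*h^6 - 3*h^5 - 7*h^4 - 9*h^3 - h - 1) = -2*h^6 + 3*h^5 + 7*h^4 + 9*h^3 - 2*h^2 + h + 3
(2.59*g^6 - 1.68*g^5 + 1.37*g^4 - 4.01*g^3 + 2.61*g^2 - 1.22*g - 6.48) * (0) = 0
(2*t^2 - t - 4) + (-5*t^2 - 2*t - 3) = -3*t^2 - 3*t - 7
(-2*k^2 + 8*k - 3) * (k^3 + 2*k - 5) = -2*k^5 + 8*k^4 - 7*k^3 + 26*k^2 - 46*k + 15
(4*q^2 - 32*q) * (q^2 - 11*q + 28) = 4*q^4 - 76*q^3 + 464*q^2 - 896*q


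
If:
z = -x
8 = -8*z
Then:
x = 1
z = -1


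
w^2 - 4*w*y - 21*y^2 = (w - 7*y)*(w + 3*y)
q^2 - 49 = (q - 7)*(q + 7)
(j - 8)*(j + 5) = j^2 - 3*j - 40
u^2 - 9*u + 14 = (u - 7)*(u - 2)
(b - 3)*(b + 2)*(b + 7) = b^3 + 6*b^2 - 13*b - 42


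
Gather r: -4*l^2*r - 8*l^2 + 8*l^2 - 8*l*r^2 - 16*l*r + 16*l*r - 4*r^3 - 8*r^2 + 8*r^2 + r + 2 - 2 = -8*l*r^2 - 4*r^3 + r*(1 - 4*l^2)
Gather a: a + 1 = a + 1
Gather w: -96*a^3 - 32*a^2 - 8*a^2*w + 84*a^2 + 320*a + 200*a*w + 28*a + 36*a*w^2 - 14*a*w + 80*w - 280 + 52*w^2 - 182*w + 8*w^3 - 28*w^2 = -96*a^3 + 52*a^2 + 348*a + 8*w^3 + w^2*(36*a + 24) + w*(-8*a^2 + 186*a - 102) - 280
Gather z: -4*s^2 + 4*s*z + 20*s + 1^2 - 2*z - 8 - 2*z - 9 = -4*s^2 + 20*s + z*(4*s - 4) - 16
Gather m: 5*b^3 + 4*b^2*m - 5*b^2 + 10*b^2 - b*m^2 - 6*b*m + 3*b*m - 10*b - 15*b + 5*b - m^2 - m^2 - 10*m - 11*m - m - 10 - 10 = 5*b^3 + 5*b^2 - 20*b + m^2*(-b - 2) + m*(4*b^2 - 3*b - 22) - 20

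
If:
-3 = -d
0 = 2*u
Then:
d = 3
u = 0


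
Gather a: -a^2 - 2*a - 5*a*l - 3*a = -a^2 + a*(-5*l - 5)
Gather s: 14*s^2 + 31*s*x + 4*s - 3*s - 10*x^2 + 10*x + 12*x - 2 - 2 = 14*s^2 + s*(31*x + 1) - 10*x^2 + 22*x - 4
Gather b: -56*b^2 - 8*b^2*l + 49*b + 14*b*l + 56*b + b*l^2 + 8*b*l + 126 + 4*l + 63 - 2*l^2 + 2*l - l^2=b^2*(-8*l - 56) + b*(l^2 + 22*l + 105) - 3*l^2 + 6*l + 189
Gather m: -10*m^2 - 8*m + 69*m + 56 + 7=-10*m^2 + 61*m + 63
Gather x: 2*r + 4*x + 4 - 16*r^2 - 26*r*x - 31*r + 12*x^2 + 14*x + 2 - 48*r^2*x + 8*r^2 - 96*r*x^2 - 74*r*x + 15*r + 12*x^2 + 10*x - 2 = -8*r^2 - 14*r + x^2*(24 - 96*r) + x*(-48*r^2 - 100*r + 28) + 4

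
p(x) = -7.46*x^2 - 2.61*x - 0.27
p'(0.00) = -2.61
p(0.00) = -0.27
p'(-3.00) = 42.15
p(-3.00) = -59.58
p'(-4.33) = 61.99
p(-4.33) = -128.84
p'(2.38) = -38.12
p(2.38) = -48.74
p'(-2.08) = 28.42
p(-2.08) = -27.12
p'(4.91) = -75.87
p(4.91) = -192.93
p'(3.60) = -56.32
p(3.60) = -106.35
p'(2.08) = -33.64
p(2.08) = -37.97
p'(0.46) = -9.47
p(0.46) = -3.05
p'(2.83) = -44.83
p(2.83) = -67.40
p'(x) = -14.92*x - 2.61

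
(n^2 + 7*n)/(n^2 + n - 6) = n*(n + 7)/(n^2 + n - 6)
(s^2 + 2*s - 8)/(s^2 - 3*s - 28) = (s - 2)/(s - 7)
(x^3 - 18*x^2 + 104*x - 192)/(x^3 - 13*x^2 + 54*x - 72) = (x - 8)/(x - 3)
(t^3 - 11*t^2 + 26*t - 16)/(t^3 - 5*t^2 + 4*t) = (t^2 - 10*t + 16)/(t*(t - 4))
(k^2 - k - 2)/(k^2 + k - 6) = (k + 1)/(k + 3)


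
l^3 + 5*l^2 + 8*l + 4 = (l + 1)*(l + 2)^2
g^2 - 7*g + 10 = (g - 5)*(g - 2)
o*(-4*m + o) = -4*m*o + o^2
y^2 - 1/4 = (y - 1/2)*(y + 1/2)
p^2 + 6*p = p*(p + 6)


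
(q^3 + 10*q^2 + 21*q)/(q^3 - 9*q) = (q + 7)/(q - 3)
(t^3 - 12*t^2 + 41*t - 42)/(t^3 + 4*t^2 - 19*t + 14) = (t^2 - 10*t + 21)/(t^2 + 6*t - 7)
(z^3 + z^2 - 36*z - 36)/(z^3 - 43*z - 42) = (z - 6)/(z - 7)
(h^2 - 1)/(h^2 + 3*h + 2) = (h - 1)/(h + 2)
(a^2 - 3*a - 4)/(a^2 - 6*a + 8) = (a + 1)/(a - 2)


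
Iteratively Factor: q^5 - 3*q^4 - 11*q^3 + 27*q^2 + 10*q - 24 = (q + 1)*(q^4 - 4*q^3 - 7*q^2 + 34*q - 24) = (q - 1)*(q + 1)*(q^3 - 3*q^2 - 10*q + 24) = (q - 1)*(q + 1)*(q + 3)*(q^2 - 6*q + 8) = (q - 2)*(q - 1)*(q + 1)*(q + 3)*(q - 4)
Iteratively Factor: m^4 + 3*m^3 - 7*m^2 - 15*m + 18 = (m + 3)*(m^3 - 7*m + 6) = (m - 2)*(m + 3)*(m^2 + 2*m - 3) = (m - 2)*(m - 1)*(m + 3)*(m + 3)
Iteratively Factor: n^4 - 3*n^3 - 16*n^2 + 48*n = (n)*(n^3 - 3*n^2 - 16*n + 48) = n*(n + 4)*(n^2 - 7*n + 12) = n*(n - 3)*(n + 4)*(n - 4)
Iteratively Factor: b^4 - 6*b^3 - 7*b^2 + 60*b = (b + 3)*(b^3 - 9*b^2 + 20*b) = b*(b + 3)*(b^2 - 9*b + 20) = b*(b - 4)*(b + 3)*(b - 5)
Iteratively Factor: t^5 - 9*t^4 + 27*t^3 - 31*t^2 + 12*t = (t - 1)*(t^4 - 8*t^3 + 19*t^2 - 12*t) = (t - 3)*(t - 1)*(t^3 - 5*t^2 + 4*t) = (t - 3)*(t - 1)^2*(t^2 - 4*t) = t*(t - 3)*(t - 1)^2*(t - 4)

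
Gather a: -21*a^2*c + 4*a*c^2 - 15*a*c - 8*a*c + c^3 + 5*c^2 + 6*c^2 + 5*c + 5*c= -21*a^2*c + a*(4*c^2 - 23*c) + c^3 + 11*c^2 + 10*c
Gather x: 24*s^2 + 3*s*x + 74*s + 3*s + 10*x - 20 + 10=24*s^2 + 77*s + x*(3*s + 10) - 10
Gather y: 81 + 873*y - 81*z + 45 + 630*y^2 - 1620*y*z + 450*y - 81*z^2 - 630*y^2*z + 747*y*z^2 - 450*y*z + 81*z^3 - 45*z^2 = y^2*(630 - 630*z) + y*(747*z^2 - 2070*z + 1323) + 81*z^3 - 126*z^2 - 81*z + 126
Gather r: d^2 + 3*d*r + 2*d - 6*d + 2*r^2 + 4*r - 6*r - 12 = d^2 - 4*d + 2*r^2 + r*(3*d - 2) - 12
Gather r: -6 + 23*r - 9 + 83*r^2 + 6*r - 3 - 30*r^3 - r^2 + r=-30*r^3 + 82*r^2 + 30*r - 18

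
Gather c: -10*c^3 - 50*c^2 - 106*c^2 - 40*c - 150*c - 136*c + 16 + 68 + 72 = -10*c^3 - 156*c^2 - 326*c + 156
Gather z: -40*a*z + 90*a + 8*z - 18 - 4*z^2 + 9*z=90*a - 4*z^2 + z*(17 - 40*a) - 18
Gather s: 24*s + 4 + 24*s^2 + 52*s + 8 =24*s^2 + 76*s + 12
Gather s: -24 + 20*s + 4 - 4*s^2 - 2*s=-4*s^2 + 18*s - 20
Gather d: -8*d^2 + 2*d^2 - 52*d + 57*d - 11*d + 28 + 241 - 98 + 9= -6*d^2 - 6*d + 180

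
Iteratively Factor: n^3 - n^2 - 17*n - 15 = (n + 1)*(n^2 - 2*n - 15) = (n + 1)*(n + 3)*(n - 5)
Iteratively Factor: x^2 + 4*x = (x + 4)*(x)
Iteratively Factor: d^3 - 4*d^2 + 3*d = (d - 1)*(d^2 - 3*d) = d*(d - 1)*(d - 3)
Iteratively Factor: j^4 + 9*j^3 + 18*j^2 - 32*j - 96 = (j + 3)*(j^3 + 6*j^2 - 32) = (j + 3)*(j + 4)*(j^2 + 2*j - 8) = (j + 3)*(j + 4)^2*(j - 2)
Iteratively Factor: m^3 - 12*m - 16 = (m - 4)*(m^2 + 4*m + 4) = (m - 4)*(m + 2)*(m + 2)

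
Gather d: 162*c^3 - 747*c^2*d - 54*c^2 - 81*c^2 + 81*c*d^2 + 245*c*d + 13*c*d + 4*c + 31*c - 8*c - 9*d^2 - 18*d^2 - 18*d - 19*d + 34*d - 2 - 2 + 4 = 162*c^3 - 135*c^2 + 27*c + d^2*(81*c - 27) + d*(-747*c^2 + 258*c - 3)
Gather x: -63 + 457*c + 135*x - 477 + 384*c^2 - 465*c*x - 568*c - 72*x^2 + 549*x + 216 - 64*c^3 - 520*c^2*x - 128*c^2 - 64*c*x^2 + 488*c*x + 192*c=-64*c^3 + 256*c^2 + 81*c + x^2*(-64*c - 72) + x*(-520*c^2 + 23*c + 684) - 324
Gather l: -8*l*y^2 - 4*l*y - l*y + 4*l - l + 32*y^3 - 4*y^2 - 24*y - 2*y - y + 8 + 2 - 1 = l*(-8*y^2 - 5*y + 3) + 32*y^3 - 4*y^2 - 27*y + 9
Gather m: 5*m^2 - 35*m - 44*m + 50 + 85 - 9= 5*m^2 - 79*m + 126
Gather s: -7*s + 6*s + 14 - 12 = 2 - s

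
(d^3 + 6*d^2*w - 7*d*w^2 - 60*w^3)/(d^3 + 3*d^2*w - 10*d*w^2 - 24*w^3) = (d + 5*w)/(d + 2*w)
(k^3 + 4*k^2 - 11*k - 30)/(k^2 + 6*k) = (k^3 + 4*k^2 - 11*k - 30)/(k*(k + 6))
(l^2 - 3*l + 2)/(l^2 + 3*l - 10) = (l - 1)/(l + 5)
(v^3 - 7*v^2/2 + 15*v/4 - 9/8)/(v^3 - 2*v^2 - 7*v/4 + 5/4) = (4*v^2 - 12*v + 9)/(2*(2*v^2 - 3*v - 5))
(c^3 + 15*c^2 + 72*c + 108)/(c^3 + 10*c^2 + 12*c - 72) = (c + 3)/(c - 2)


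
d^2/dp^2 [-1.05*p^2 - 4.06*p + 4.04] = -2.10000000000000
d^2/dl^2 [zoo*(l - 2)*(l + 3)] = nan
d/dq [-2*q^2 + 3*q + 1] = 3 - 4*q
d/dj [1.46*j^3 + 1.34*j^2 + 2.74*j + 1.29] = 4.38*j^2 + 2.68*j + 2.74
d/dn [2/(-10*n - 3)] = 20/(10*n + 3)^2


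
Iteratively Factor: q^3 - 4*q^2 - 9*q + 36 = (q - 4)*(q^2 - 9) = (q - 4)*(q - 3)*(q + 3)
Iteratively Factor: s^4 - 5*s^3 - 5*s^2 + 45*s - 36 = (s - 3)*(s^3 - 2*s^2 - 11*s + 12) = (s - 4)*(s - 3)*(s^2 + 2*s - 3) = (s - 4)*(s - 3)*(s - 1)*(s + 3)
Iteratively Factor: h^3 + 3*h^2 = (h + 3)*(h^2) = h*(h + 3)*(h)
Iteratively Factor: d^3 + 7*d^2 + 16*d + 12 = (d + 3)*(d^2 + 4*d + 4) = (d + 2)*(d + 3)*(d + 2)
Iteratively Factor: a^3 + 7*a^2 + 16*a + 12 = (a + 2)*(a^2 + 5*a + 6) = (a + 2)*(a + 3)*(a + 2)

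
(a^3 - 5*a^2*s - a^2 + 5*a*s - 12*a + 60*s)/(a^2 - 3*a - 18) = (a^2 - 5*a*s - 4*a + 20*s)/(a - 6)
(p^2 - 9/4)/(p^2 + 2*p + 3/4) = (2*p - 3)/(2*p + 1)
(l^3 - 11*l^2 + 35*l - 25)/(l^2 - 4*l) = (l^3 - 11*l^2 + 35*l - 25)/(l*(l - 4))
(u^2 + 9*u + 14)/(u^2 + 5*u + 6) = (u + 7)/(u + 3)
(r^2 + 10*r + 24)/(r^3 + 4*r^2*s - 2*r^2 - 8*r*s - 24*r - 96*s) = (r + 6)/(r^2 + 4*r*s - 6*r - 24*s)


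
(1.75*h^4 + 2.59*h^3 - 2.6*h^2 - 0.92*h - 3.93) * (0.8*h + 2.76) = 1.4*h^5 + 6.902*h^4 + 5.0684*h^3 - 7.912*h^2 - 5.6832*h - 10.8468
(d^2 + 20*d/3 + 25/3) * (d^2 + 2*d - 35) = d^4 + 26*d^3/3 - 40*d^2/3 - 650*d/3 - 875/3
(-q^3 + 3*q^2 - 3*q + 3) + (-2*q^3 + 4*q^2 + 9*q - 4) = -3*q^3 + 7*q^2 + 6*q - 1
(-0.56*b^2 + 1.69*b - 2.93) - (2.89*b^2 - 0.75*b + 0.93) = -3.45*b^2 + 2.44*b - 3.86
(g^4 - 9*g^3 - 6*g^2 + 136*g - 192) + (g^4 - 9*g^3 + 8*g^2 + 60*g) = 2*g^4 - 18*g^3 + 2*g^2 + 196*g - 192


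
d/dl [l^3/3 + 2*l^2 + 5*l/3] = l^2 + 4*l + 5/3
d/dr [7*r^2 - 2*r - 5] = 14*r - 2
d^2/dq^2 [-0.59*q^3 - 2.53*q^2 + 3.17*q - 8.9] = -3.54*q - 5.06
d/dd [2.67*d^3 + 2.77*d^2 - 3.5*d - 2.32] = 8.01*d^2 + 5.54*d - 3.5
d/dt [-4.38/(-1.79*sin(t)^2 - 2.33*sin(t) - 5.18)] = -(15.6804*sin(t) + 10.2054)*cos(t)/(1.79*sin(t)^2 + 2.33*sin(t) + 5.18)^2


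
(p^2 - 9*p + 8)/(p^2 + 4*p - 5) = (p - 8)/(p + 5)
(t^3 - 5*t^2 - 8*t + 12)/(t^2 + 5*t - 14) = (t^3 - 5*t^2 - 8*t + 12)/(t^2 + 5*t - 14)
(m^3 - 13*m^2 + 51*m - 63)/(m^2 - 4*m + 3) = (m^2 - 10*m + 21)/(m - 1)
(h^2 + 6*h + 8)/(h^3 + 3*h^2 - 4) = (h + 4)/(h^2 + h - 2)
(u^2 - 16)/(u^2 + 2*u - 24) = (u + 4)/(u + 6)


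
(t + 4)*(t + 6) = t^2 + 10*t + 24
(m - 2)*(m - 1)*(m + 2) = m^3 - m^2 - 4*m + 4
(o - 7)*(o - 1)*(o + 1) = o^3 - 7*o^2 - o + 7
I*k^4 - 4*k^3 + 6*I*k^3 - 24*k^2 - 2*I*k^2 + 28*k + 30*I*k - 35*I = (k + 7)*(k - I)*(k + 5*I)*(I*k - I)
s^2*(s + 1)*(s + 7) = s^4 + 8*s^3 + 7*s^2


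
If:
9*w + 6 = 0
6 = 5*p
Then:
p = 6/5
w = -2/3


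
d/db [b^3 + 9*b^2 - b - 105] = 3*b^2 + 18*b - 1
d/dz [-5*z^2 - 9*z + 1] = -10*z - 9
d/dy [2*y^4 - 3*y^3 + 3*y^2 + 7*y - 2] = 8*y^3 - 9*y^2 + 6*y + 7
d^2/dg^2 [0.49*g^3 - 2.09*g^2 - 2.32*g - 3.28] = 2.94*g - 4.18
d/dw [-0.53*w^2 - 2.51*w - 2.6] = -1.06*w - 2.51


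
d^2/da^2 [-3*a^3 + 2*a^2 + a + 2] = 4 - 18*a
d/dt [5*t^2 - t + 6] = 10*t - 1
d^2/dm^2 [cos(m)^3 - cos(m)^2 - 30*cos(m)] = 117*cos(m)/4 + 2*cos(2*m) - 9*cos(3*m)/4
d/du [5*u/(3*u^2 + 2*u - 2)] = 5*(-3*u^2 - 2)/(9*u^4 + 12*u^3 - 8*u^2 - 8*u + 4)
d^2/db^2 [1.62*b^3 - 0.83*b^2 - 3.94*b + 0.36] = 9.72*b - 1.66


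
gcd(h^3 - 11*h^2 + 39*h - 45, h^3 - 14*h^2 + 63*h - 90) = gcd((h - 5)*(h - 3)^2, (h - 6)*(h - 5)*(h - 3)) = h^2 - 8*h + 15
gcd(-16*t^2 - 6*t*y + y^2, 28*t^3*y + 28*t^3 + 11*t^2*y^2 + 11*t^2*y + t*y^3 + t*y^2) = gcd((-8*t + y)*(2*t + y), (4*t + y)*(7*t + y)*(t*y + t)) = 1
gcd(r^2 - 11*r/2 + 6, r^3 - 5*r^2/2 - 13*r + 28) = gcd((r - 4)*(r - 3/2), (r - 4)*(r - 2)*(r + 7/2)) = r - 4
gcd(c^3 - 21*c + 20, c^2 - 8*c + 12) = 1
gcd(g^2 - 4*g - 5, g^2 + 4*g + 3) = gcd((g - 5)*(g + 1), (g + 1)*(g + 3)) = g + 1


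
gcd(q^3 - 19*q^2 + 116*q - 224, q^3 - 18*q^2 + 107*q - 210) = q - 7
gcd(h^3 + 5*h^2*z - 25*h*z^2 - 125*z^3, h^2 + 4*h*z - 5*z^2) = h + 5*z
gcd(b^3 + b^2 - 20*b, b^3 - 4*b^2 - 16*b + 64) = b - 4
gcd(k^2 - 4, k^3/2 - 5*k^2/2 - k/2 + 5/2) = 1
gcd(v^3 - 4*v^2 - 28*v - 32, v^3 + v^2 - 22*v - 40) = v + 2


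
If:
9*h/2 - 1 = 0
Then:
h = 2/9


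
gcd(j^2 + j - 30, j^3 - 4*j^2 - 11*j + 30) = j - 5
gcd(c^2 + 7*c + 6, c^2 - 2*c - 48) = c + 6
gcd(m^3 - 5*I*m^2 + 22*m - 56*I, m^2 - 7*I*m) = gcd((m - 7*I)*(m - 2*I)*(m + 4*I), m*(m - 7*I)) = m - 7*I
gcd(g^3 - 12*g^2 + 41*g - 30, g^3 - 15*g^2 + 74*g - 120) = g^2 - 11*g + 30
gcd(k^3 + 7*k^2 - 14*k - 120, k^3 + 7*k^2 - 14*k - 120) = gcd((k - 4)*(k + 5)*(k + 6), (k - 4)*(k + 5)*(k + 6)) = k^3 + 7*k^2 - 14*k - 120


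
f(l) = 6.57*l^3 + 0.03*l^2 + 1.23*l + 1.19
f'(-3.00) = 178.44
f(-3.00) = -179.62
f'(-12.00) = 2838.75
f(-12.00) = -11362.21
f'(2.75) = 150.45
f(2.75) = 141.43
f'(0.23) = 2.29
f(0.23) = 1.55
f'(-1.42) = 40.89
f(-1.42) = -19.31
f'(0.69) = 10.66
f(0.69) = 4.21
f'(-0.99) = 20.49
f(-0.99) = -6.37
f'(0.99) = 20.61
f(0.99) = 8.81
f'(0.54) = 7.01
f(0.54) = 2.90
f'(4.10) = 332.80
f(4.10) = 459.55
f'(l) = 19.71*l^2 + 0.06*l + 1.23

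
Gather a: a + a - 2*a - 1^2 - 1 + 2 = 0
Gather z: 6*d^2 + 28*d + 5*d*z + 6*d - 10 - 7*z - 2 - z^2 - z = 6*d^2 + 34*d - z^2 + z*(5*d - 8) - 12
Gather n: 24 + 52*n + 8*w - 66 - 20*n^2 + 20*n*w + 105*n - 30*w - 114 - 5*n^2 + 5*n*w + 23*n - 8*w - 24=-25*n^2 + n*(25*w + 180) - 30*w - 180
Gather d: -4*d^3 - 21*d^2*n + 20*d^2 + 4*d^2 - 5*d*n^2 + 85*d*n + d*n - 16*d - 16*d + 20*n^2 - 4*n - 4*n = -4*d^3 + d^2*(24 - 21*n) + d*(-5*n^2 + 86*n - 32) + 20*n^2 - 8*n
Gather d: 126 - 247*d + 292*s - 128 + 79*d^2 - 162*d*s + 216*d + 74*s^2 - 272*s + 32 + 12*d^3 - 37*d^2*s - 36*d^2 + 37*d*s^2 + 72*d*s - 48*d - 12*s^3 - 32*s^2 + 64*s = 12*d^3 + d^2*(43 - 37*s) + d*(37*s^2 - 90*s - 79) - 12*s^3 + 42*s^2 + 84*s + 30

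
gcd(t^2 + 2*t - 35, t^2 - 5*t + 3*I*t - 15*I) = t - 5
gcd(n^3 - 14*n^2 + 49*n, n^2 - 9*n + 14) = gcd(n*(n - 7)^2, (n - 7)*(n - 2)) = n - 7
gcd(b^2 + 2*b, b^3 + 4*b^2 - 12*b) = b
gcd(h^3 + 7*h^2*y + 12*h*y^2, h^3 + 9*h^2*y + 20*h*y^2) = h^2 + 4*h*y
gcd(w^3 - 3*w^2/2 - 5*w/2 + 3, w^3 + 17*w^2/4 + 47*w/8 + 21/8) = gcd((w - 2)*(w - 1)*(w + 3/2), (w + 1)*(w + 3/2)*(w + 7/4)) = w + 3/2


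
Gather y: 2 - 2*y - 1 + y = 1 - y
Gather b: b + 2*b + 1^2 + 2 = 3*b + 3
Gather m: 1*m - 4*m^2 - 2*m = -4*m^2 - m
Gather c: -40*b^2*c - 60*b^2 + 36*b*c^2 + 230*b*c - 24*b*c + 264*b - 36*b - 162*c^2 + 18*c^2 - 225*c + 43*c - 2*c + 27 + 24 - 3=-60*b^2 + 228*b + c^2*(36*b - 144) + c*(-40*b^2 + 206*b - 184) + 48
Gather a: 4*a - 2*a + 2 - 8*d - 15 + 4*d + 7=2*a - 4*d - 6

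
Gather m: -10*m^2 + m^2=-9*m^2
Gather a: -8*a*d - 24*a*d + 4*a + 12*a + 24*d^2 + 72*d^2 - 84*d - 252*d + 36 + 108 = a*(16 - 32*d) + 96*d^2 - 336*d + 144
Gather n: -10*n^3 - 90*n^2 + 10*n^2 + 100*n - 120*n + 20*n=-10*n^3 - 80*n^2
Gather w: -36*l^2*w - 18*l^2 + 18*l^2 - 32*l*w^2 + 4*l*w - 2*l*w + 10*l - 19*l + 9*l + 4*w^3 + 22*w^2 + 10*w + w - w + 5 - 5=4*w^3 + w^2*(22 - 32*l) + w*(-36*l^2 + 2*l + 10)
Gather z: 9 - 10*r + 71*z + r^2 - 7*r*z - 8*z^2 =r^2 - 10*r - 8*z^2 + z*(71 - 7*r) + 9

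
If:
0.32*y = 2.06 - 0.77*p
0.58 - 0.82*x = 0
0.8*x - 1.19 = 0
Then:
No Solution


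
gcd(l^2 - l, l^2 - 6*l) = l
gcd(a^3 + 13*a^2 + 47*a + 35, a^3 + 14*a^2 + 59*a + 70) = a^2 + 12*a + 35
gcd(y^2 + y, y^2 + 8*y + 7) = y + 1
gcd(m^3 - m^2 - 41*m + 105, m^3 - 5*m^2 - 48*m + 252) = m + 7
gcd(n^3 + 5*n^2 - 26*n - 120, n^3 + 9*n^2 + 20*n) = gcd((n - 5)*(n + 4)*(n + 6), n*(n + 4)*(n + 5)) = n + 4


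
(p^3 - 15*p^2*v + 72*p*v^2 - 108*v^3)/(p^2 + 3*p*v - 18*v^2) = (p^2 - 12*p*v + 36*v^2)/(p + 6*v)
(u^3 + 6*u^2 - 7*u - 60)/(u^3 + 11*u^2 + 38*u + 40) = (u - 3)/(u + 2)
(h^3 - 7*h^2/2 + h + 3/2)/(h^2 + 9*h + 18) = (h^3 - 7*h^2/2 + h + 3/2)/(h^2 + 9*h + 18)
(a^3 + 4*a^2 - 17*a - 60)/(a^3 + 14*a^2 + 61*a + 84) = (a^2 + a - 20)/(a^2 + 11*a + 28)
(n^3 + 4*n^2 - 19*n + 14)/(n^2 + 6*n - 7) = n - 2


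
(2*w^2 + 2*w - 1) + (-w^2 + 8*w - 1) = w^2 + 10*w - 2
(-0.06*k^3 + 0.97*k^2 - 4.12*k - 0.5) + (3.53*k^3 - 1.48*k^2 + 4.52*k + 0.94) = 3.47*k^3 - 0.51*k^2 + 0.399999999999999*k + 0.44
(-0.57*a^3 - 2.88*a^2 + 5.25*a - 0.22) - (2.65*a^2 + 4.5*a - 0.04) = -0.57*a^3 - 5.53*a^2 + 0.75*a - 0.18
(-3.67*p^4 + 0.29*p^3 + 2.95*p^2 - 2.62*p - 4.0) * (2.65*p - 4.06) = -9.7255*p^5 + 15.6687*p^4 + 6.6401*p^3 - 18.92*p^2 + 0.0372000000000003*p + 16.24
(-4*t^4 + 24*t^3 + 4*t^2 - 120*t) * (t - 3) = -4*t^5 + 36*t^4 - 68*t^3 - 132*t^2 + 360*t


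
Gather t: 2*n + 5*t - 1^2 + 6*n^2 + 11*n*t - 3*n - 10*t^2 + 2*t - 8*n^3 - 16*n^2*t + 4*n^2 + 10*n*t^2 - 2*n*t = -8*n^3 + 10*n^2 - n + t^2*(10*n - 10) + t*(-16*n^2 + 9*n + 7) - 1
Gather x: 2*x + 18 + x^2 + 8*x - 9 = x^2 + 10*x + 9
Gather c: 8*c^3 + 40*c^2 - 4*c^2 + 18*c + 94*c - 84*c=8*c^3 + 36*c^2 + 28*c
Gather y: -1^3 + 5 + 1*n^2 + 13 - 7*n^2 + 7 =24 - 6*n^2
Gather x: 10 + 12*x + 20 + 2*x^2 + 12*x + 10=2*x^2 + 24*x + 40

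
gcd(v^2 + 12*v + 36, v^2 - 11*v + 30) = 1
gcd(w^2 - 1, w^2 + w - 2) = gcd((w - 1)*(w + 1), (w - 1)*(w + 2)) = w - 1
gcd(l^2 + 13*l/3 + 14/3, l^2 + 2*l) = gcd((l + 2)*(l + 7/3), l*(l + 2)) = l + 2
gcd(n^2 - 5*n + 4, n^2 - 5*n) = 1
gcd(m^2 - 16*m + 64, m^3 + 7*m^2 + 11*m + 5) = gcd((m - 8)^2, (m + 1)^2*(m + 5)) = 1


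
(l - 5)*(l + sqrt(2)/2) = l^2 - 5*l + sqrt(2)*l/2 - 5*sqrt(2)/2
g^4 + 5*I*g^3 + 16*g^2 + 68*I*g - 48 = (g - 4*I)*(g + I)*(g + 2*I)*(g + 6*I)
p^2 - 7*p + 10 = (p - 5)*(p - 2)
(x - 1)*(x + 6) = x^2 + 5*x - 6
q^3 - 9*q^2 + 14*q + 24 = (q - 6)*(q - 4)*(q + 1)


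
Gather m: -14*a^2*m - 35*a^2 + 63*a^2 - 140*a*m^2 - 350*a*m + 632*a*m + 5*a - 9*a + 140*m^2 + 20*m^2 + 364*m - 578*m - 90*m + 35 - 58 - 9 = 28*a^2 - 4*a + m^2*(160 - 140*a) + m*(-14*a^2 + 282*a - 304) - 32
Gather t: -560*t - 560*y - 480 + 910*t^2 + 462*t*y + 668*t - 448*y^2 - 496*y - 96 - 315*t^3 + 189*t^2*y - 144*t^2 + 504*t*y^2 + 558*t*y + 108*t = -315*t^3 + t^2*(189*y + 766) + t*(504*y^2 + 1020*y + 216) - 448*y^2 - 1056*y - 576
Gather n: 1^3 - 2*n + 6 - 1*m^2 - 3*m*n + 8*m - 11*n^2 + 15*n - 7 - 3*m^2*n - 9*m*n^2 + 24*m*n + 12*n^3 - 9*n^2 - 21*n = -m^2 + 8*m + 12*n^3 + n^2*(-9*m - 20) + n*(-3*m^2 + 21*m - 8)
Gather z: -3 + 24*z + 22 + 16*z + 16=40*z + 35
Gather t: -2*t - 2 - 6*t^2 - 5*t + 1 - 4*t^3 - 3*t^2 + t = -4*t^3 - 9*t^2 - 6*t - 1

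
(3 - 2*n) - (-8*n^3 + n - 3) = 8*n^3 - 3*n + 6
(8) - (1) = 7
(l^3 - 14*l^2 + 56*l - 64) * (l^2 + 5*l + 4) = l^5 - 9*l^4 - 10*l^3 + 160*l^2 - 96*l - 256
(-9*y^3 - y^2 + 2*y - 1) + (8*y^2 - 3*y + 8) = -9*y^3 + 7*y^2 - y + 7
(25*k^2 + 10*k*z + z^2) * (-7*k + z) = -175*k^3 - 45*k^2*z + 3*k*z^2 + z^3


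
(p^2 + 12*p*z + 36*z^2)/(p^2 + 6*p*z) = (p + 6*z)/p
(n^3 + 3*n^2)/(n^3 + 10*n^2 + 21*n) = n/(n + 7)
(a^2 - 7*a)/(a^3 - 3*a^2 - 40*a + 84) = a/(a^2 + 4*a - 12)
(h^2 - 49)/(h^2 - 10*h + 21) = (h + 7)/(h - 3)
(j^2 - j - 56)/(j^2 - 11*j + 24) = (j + 7)/(j - 3)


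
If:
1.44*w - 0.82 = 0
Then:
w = 0.57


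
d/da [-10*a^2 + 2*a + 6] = 2 - 20*a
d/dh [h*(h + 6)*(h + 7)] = 3*h^2 + 26*h + 42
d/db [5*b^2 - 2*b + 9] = 10*b - 2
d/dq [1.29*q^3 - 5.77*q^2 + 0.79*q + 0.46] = 3.87*q^2 - 11.54*q + 0.79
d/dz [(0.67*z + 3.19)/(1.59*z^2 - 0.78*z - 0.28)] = (-1.0653*z^2 - 10.1442*z + 2.3006)/(2.5281*z^4 - 2.4804*z^3 - 0.282*z^2 + 0.4368*z + 0.0784)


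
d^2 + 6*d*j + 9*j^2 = (d + 3*j)^2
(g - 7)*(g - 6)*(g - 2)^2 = g^4 - 17*g^3 + 98*g^2 - 220*g + 168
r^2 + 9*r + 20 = (r + 4)*(r + 5)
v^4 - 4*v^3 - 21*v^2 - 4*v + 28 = (v - 7)*(v - 1)*(v + 2)^2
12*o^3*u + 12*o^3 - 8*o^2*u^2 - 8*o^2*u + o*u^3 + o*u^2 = (-6*o + u)*(-2*o + u)*(o*u + o)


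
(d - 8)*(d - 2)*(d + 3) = d^3 - 7*d^2 - 14*d + 48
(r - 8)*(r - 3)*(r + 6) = r^3 - 5*r^2 - 42*r + 144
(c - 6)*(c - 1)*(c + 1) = c^3 - 6*c^2 - c + 6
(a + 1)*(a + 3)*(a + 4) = a^3 + 8*a^2 + 19*a + 12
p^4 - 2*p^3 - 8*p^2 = p^2*(p - 4)*(p + 2)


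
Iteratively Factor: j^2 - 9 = (j - 3)*(j + 3)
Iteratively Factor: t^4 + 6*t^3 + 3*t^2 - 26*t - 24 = (t + 3)*(t^3 + 3*t^2 - 6*t - 8) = (t - 2)*(t + 3)*(t^2 + 5*t + 4) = (t - 2)*(t + 1)*(t + 3)*(t + 4)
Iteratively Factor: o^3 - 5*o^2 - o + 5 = (o - 1)*(o^2 - 4*o - 5) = (o - 5)*(o - 1)*(o + 1)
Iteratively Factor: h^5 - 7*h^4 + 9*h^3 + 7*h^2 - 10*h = (h - 2)*(h^4 - 5*h^3 - h^2 + 5*h) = (h - 2)*(h + 1)*(h^3 - 6*h^2 + 5*h) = (h - 2)*(h - 1)*(h + 1)*(h^2 - 5*h) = h*(h - 2)*(h - 1)*(h + 1)*(h - 5)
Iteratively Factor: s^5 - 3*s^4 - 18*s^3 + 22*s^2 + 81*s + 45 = (s - 3)*(s^4 - 18*s^2 - 32*s - 15) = (s - 3)*(s + 1)*(s^3 - s^2 - 17*s - 15) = (s - 3)*(s + 1)*(s + 3)*(s^2 - 4*s - 5) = (s - 3)*(s + 1)^2*(s + 3)*(s - 5)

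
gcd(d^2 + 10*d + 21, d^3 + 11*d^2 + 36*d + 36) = d + 3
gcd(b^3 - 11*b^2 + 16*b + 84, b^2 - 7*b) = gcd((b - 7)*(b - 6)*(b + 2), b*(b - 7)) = b - 7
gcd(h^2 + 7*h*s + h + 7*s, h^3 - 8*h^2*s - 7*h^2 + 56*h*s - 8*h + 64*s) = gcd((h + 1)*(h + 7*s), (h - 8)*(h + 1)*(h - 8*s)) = h + 1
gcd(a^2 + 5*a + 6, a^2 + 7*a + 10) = a + 2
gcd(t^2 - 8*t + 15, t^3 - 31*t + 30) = t - 5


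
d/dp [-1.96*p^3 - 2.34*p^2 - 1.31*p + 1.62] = -5.88*p^2 - 4.68*p - 1.31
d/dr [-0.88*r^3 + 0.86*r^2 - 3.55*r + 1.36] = -2.64*r^2 + 1.72*r - 3.55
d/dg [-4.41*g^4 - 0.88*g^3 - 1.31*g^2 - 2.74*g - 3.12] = -17.64*g^3 - 2.64*g^2 - 2.62*g - 2.74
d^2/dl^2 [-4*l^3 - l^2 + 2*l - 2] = -24*l - 2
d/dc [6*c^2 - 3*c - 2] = 12*c - 3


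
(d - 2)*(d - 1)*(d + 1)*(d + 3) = d^4 + d^3 - 7*d^2 - d + 6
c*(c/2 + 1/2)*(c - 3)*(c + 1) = c^4/2 - c^3/2 - 5*c^2/2 - 3*c/2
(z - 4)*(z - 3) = z^2 - 7*z + 12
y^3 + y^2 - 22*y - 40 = (y - 5)*(y + 2)*(y + 4)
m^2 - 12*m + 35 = (m - 7)*(m - 5)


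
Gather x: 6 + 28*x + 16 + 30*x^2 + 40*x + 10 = 30*x^2 + 68*x + 32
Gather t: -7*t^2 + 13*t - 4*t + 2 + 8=-7*t^2 + 9*t + 10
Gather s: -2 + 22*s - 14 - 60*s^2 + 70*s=-60*s^2 + 92*s - 16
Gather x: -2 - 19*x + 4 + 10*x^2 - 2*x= 10*x^2 - 21*x + 2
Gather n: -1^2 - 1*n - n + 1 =-2*n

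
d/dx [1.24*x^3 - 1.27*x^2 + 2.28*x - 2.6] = 3.72*x^2 - 2.54*x + 2.28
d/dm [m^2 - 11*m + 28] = 2*m - 11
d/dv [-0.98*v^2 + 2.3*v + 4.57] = 2.3 - 1.96*v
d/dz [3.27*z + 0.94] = 3.27000000000000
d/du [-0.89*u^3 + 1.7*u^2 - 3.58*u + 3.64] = -2.67*u^2 + 3.4*u - 3.58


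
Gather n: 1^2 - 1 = 0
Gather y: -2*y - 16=-2*y - 16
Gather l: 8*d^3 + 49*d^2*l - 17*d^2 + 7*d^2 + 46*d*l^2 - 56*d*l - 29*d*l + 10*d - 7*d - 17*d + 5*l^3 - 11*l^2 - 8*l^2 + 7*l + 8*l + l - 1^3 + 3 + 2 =8*d^3 - 10*d^2 - 14*d + 5*l^3 + l^2*(46*d - 19) + l*(49*d^2 - 85*d + 16) + 4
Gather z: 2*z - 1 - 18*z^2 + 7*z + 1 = -18*z^2 + 9*z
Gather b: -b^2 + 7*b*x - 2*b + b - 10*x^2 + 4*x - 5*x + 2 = -b^2 + b*(7*x - 1) - 10*x^2 - x + 2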